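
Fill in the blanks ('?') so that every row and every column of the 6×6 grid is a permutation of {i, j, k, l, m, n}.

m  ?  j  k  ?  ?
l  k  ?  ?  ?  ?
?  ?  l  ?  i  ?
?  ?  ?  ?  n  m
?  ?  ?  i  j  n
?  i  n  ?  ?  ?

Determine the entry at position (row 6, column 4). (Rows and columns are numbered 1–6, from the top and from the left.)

m

At row 1, column 5: row 1 has {j,k,m}; column 5 has {i,j,n}; that leaves l.
At row 1, column 6: row 1 has {j,k,l,m}; column 6 has {m,n}; that leaves i.
At row 2, column 5: row 2 has {k,l}; column 5 has {i,j,l,n}; that leaves m.
At row 2, column 6: row 2 has {k,l,m}; column 6 has {i,m,n}; that leaves j.
At row 3, column 6: row 3 has {i,l}; column 6 has {i,j,m,n}; that leaves k.
At row 5, column 1: row 5 has {i,j,n}; column 1 has {l,m}; that leaves k.
At row 5, column 3: row 5 has {i,j,k,n}; column 3 has {j,l,n}; that leaves m.
At row 6, column 1: row 6 has {i,n}; column 1 has {k,l,m}; that leaves j.
At row 6, column 5: row 6 has {i,j,n}; column 5 has {i,j,l,m,n}; that leaves k.
At row 6, column 6: row 6 has {i,j,k,n}; column 6 has {i,j,k,m,n}; that leaves l.
At row 1, column 2: row 1 has {i,j,k,l,m}; column 2 has {i,k}; that leaves n.
At row 2, column 3: row 2 has {j,k,l,m}; column 3 has {j,l,m,n}; that leaves i.
At row 2, column 4: row 2 has {i,j,k,l,m}; column 4 has {i,k}; that leaves n.
At row 3, column 1: row 3 has {i,k,l}; column 1 has {j,k,l,m}; that leaves n.
At row 4, column 1: row 4 has {m,n}; column 1 has {j,k,l,m,n}; that leaves i.
At row 4, column 3: row 4 has {i,m,n}; column 3 has {i,j,l,m,n}; that leaves k.
At row 5, column 2: row 5 has {i,j,k,m,n}; column 2 has {i,k,n}; that leaves l.
At row 6, column 4: row 6 has {i,j,k,l,n}; column 4 has {i,k,n}; that leaves m.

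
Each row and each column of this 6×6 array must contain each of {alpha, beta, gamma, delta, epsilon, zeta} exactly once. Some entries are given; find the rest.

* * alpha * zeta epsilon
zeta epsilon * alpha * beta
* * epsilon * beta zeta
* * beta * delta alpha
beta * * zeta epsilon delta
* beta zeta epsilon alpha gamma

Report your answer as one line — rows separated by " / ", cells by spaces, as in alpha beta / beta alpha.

gamma delta alpha beta zeta epsilon / zeta epsilon delta alpha gamma beta / alpha gamma epsilon delta beta zeta / epsilon zeta beta gamma delta alpha / beta alpha gamma zeta epsilon delta / delta beta zeta epsilon alpha gamma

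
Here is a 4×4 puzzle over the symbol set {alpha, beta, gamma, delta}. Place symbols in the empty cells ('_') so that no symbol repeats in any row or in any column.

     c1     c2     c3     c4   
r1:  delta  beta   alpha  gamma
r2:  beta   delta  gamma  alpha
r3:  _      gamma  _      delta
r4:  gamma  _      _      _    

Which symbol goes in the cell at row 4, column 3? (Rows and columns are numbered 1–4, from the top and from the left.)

delta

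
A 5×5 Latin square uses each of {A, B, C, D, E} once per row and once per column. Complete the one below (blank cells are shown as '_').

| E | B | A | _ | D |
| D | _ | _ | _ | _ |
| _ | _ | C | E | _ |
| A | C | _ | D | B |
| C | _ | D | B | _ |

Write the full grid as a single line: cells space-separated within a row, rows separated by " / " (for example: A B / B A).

(r1,c4): row 1 has {A,B,D,E}; column 4 has {B,D,E}, so it must be C.
(r2,c4): row 2 has {D}; column 4 has {B,C,D,E}, so it must be A.
(r3,c1): row 3 has {C,E}; column 1 has {A,C,D,E}, so it must be B.
(r3,c5): row 3 has {B,C,E}; column 5 has {B,D}, so it must be A.
(r4,c3): row 4 has {A,B,C,D}; column 3 has {A,C,D}, so it must be E.
(r5,c5): row 5 has {B,C,D}; column 5 has {A,B,D}, so it must be E.
(r2,c2): row 2 has {A,D}; column 2 has {B,C}, so it must be E.
(r2,c3): row 2 has {A,D,E}; column 3 has {A,C,D,E}, so it must be B.
(r2,c5): row 2 has {A,B,D,E}; column 5 has {A,B,D,E}, so it must be C.
(r3,c2): row 3 has {A,B,C,E}; column 2 has {B,C,E}, so it must be D.
(r5,c2): row 5 has {B,C,D,E}; column 2 has {B,C,D,E}, so it must be A.

E B A C D / D E B A C / B D C E A / A C E D B / C A D B E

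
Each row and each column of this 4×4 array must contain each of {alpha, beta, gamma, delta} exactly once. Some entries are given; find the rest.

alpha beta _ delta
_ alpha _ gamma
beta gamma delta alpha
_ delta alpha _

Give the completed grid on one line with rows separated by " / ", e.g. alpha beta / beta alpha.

alpha beta gamma delta / delta alpha beta gamma / beta gamma delta alpha / gamma delta alpha beta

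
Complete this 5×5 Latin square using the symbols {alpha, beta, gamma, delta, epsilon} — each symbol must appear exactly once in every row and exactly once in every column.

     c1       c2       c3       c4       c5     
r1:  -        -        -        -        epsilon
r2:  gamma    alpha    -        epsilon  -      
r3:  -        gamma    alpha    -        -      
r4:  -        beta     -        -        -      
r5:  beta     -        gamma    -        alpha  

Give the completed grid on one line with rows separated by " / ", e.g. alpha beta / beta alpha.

(r1,c2) = delta
(r1,c3) = beta
(r2,c3) = delta
(r2,c5) = beta
(r3,c5) = delta
(r4,c3) = epsilon
(r4,c5) = gamma
(r5,c2) = epsilon
(r5,c4) = delta
(r1,c1) = alpha
(r1,c4) = gamma
(r3,c1) = epsilon
(r3,c4) = beta
(r4,c1) = delta
(r4,c4) = alpha

alpha delta beta gamma epsilon / gamma alpha delta epsilon beta / epsilon gamma alpha beta delta / delta beta epsilon alpha gamma / beta epsilon gamma delta alpha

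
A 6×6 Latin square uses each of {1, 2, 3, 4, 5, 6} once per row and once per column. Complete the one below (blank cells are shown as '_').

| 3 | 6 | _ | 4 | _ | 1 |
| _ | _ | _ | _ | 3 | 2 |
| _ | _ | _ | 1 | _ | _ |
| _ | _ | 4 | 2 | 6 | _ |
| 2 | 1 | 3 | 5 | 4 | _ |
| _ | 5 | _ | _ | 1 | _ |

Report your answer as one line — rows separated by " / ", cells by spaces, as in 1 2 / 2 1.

At row 2, column 2: row 2 has {2,3}; column 2 has {1,5,6}; that leaves 4.
At row 2, column 4: row 2 has {2,3,4}; column 4 has {1,2,4,5}; that leaves 6.
At row 4, column 2: row 4 has {2,4,6}; column 2 has {1,4,5,6}; that leaves 3.
At row 4, column 6: row 4 has {2,3,4,6}; column 6 has {1,2}; that leaves 5.
At row 5, column 6: row 5 has {1,2,3,4,5}; column 6 has {1,2,5}; that leaves 6.
At row 6, column 4: row 6 has {1,5}; column 4 has {1,2,4,5,6}; that leaves 3.
At row 6, column 6: row 6 has {1,3,5}; column 6 has {1,2,5,6}; that leaves 4.
At row 3, column 2: row 3 has {1}; column 2 has {1,3,4,5,6}; that leaves 2.
At row 3, column 5: row 3 has {1,2}; column 5 has {1,3,4,6}; that leaves 5.
At row 3, column 6: row 3 has {1,2,5}; column 6 has {1,2,4,5,6}; that leaves 3.
At row 4, column 1: row 4 has {2,3,4,5,6}; column 1 has {2,3}; that leaves 1.
At row 6, column 1: row 6 has {1,3,4,5}; column 1 has {1,2,3}; that leaves 6.
At row 6, column 3: row 6 has {1,3,4,5,6}; column 3 has {3,4}; that leaves 2.
At row 1, column 3: row 1 has {1,3,4,6}; column 3 has {2,3,4}; that leaves 5.
At row 1, column 5: row 1 has {1,3,4,5,6}; column 5 has {1,3,4,5,6}; that leaves 2.
At row 2, column 1: row 2 has {2,3,4,6}; column 1 has {1,2,3,6}; that leaves 5.
At row 2, column 3: row 2 has {2,3,4,5,6}; column 3 has {2,3,4,5}; that leaves 1.
At row 3, column 1: row 3 has {1,2,3,5}; column 1 has {1,2,3,5,6}; that leaves 4.
At row 3, column 3: row 3 has {1,2,3,4,5}; column 3 has {1,2,3,4,5}; that leaves 6.

3 6 5 4 2 1 / 5 4 1 6 3 2 / 4 2 6 1 5 3 / 1 3 4 2 6 5 / 2 1 3 5 4 6 / 6 5 2 3 1 4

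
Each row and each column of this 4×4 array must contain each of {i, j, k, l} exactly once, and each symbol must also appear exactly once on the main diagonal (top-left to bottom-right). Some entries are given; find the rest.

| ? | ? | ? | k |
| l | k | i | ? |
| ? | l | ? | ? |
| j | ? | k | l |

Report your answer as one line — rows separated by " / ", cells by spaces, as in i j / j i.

(r1,c1): row 1 has {k}; column 1 has {j,l}; the diagonal has {k,l}, so it must be i.
(r1,c2): row 1 has {i,k}; column 2 has {k,l}, so it must be j.
(r1,c3): row 1 has {i,j,k}; column 3 has {i,k}, so it must be l.
(r2,c4): row 2 has {i,k,l}; column 4 has {k,l}, so it must be j.
(r3,c1): row 3 has {l}; column 1 has {i,j,l}, so it must be k.
(r3,c3): row 3 has {k,l}; column 3 has {i,k,l}; the diagonal has {i,k,l}, so it must be j.
(r3,c4): row 3 has {j,k,l}; column 4 has {j,k,l}, so it must be i.
(r4,c2): row 4 has {j,k,l}; column 2 has {j,k,l}, so it must be i.

i j l k / l k i j / k l j i / j i k l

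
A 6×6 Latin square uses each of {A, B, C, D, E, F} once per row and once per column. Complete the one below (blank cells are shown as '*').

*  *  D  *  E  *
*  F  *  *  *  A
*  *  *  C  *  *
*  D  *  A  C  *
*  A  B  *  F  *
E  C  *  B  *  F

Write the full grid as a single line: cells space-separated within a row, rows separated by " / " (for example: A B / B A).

A B D F E C / D F C E B A / B E F C A D / F D E A C B / C A B D F E / E C A B D F

row 1 has {D,E}; column 2 has {A,C,D,F} — only B is left for (r1,c2).
row 1 has {B,D,E}; column 4 has {A,B,C} — only F is left for (r1,c4).
row 1 has {B,D,E,F}; column 6 has {A,F} — only C is left for (r1,c6).
row 3 has {C}; column 2 has {A,B,C,D,F} — only E is left for (r3,c2).
row 6 has {B,C,E,F}; column 3 has {B,D} — only A is left for (r6,c3).
row 6 has {A,B,C,E,F}; column 5 has {C,E,F} — only D is left for (r6,c5).
row 1 has {B,C,D,E,F}; column 1 has {E} — only A is left for (r1,c1).
row 2 has {A,F}; column 5 has {C,D,E,F} — only B is left for (r2,c5).
row 3 has {C,E}; column 3 has {A,B,D} — only F is left for (r3,c3).
row 3 has {C,E,F}; column 5 has {B,C,D,E,F} — only A is left for (r3,c5).
row 4 has {A,C,D}; column 3 has {A,B,D,F} — only E is left for (r4,c3).
row 4 has {A,C,D,E}; column 6 has {A,C,F} — only B is left for (r4,c6).
row 2 has {A,B,F}; column 3 has {A,B,D,E,F} — only C is left for (r2,c3).
row 3 has {A,C,E,F}; column 6 has {A,B,C,F} — only D is left for (r3,c6).
row 4 has {A,B,C,D,E}; column 1 has {A,E} — only F is left for (r4,c1).
row 5 has {A,B,F}; column 6 has {A,B,C,D,F} — only E is left for (r5,c6).
row 2 has {A,B,C,F}; column 1 has {A,E,F} — only D is left for (r2,c1).
row 2 has {A,B,C,D,F}; column 4 has {A,B,C,F} — only E is left for (r2,c4).
row 3 has {A,C,D,E,F}; column 1 has {A,D,E,F} — only B is left for (r3,c1).
row 5 has {A,B,E,F}; column 1 has {A,B,D,E,F} — only C is left for (r5,c1).
row 5 has {A,B,C,E,F}; column 4 has {A,B,C,E,F} — only D is left for (r5,c4).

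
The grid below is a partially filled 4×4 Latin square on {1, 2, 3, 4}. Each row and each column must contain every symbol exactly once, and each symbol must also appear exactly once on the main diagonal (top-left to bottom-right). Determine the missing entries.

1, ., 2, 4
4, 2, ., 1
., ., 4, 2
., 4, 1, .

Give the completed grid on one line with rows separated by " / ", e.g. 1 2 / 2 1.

1 3 2 4 / 4 2 3 1 / 3 1 4 2 / 2 4 1 3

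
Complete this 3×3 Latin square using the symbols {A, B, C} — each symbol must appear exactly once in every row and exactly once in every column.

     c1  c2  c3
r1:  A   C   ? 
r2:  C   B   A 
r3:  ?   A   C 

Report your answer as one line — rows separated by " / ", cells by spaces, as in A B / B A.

A C B / C B A / B A C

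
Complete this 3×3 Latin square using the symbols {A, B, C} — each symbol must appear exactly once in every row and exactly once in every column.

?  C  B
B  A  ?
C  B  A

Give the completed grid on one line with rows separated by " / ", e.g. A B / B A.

A C B / B A C / C B A

(r1,c1) = A
(r2,c3) = C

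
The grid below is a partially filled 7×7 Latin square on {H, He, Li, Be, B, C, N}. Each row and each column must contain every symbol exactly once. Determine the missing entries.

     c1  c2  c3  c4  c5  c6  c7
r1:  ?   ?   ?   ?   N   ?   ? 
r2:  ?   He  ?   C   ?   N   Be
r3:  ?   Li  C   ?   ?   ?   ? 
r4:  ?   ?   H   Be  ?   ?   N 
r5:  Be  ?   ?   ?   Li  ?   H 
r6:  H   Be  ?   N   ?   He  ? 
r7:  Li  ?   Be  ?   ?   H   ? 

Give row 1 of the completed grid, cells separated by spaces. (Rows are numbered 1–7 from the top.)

C H He Li N Be B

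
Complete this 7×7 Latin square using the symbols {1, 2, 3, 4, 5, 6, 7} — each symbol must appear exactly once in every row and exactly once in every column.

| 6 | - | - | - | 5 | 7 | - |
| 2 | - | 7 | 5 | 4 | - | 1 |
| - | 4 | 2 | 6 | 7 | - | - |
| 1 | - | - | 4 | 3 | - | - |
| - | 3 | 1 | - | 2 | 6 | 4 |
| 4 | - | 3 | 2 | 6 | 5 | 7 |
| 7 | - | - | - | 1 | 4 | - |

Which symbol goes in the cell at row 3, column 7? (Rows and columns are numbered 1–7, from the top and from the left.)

5

(r1,c3) = 4
(r2,c2) = 6
(r2,c6) = 3
(r3,c6) = 1
(r4,c6) = 2
(r5,c1) = 5
(r5,c4) = 7
(r6,c2) = 1
(r7,c4) = 3
(r1,c2) = 2
(r1,c4) = 1
(r1,c7) = 3
(r3,c1) = 3
(r3,c7) = 5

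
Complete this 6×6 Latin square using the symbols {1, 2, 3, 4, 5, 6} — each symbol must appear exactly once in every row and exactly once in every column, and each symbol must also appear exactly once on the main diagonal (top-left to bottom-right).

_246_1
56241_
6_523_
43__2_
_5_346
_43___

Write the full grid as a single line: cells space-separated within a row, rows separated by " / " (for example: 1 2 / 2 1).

3 2 4 6 5 1 / 5 6 2 4 1 3 / 6 1 5 2 3 4 / 4 3 6 1 2 5 / 2 5 1 3 4 6 / 1 4 3 5 6 2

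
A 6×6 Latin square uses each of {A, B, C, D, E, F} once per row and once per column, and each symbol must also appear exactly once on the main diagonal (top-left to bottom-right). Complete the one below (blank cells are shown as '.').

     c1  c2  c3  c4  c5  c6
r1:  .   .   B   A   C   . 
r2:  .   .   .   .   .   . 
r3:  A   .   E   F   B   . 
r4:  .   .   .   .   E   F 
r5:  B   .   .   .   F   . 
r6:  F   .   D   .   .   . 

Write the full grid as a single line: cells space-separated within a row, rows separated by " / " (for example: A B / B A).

(r1,c1) = D
(r1,c6) = E
(r4,c1) = C
(r4,c3) = A
(r4,c4) = B
(r5,c3) = C
(r6,c5) = A
(r6,c6) = C
(r1,c2) = F
(r2,c1) = E
(r2,c2) = A
(r2,c3) = F
(r2,c5) = D
(r2,c6) = B
(r3,c6) = D
(r4,c2) = D
(r5,c2) = E
(r5,c4) = D
(r5,c6) = A
(r6,c2) = B
(r6,c4) = E
(r2,c4) = C
(r3,c2) = C

D F B A C E / E A F C D B / A C E F B D / C D A B E F / B E C D F A / F B D E A C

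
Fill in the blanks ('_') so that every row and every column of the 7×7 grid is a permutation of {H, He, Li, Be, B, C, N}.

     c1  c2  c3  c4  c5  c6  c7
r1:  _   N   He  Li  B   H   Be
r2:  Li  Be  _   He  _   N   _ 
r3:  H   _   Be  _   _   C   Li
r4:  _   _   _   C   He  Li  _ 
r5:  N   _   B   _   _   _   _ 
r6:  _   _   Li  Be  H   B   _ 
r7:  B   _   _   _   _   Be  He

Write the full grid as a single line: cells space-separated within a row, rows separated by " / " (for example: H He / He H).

C N He Li B H Be / Li Be H He C N B / H He Be B N C Li / Be B N C He Li H / N Li B H Be He C / He C Li Be H B N / B H C N Li Be He

(r1,c1) = C
(r2,c5) = C
(r3,c5) = N
(r4,c1) = Be
(r5,c4) = H
(r5,c6) = He
(r5,c7) = C
(r6,c1) = He
(r6,c2) = C
(r6,c7) = N
(r7,c4) = N
(r7,c5) = Li
(r2,c3) = H
(r2,c7) = B
(r3,c4) = B
(r4,c3) = N
(r4,c7) = H
(r5,c2) = Li
(r5,c5) = Be
(r7,c2) = H
(r7,c3) = C
(r3,c2) = He
(r4,c2) = B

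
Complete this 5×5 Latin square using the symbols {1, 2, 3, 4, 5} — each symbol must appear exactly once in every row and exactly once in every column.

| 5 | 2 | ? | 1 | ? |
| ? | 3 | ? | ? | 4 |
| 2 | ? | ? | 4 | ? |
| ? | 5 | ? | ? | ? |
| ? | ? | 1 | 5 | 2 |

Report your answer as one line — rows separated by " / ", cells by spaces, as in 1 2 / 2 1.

5 2 4 1 3 / 1 3 5 2 4 / 2 1 3 4 5 / 4 5 2 3 1 / 3 4 1 5 2

(r1,c5) = 3
(r2,c1) = 1
(r2,c4) = 2
(r3,c2) = 1
(r3,c5) = 5
(r4,c4) = 3
(r4,c5) = 1
(r5,c2) = 4
(r1,c3) = 4
(r2,c3) = 5
(r3,c3) = 3
(r4,c1) = 4
(r4,c3) = 2
(r5,c1) = 3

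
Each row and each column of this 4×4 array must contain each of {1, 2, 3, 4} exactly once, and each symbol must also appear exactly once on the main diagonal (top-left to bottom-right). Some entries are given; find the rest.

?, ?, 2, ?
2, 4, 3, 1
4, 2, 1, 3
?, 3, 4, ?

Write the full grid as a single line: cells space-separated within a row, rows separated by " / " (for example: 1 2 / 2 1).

At row 1, column 1: row 1 has {2}; column 1 has {2,4}; the diagonal has {1,4}; that leaves 3.
At row 1, column 2: row 1 has {2,3}; column 2 has {2,3,4}; that leaves 1.
At row 1, column 4: row 1 has {1,2,3}; column 4 has {1,3}; that leaves 4.
At row 4, column 1: row 4 has {3,4}; column 1 has {2,3,4}; that leaves 1.
At row 4, column 4: row 4 has {1,3,4}; column 4 has {1,3,4}; the diagonal has {1,3,4}; that leaves 2.

3 1 2 4 / 2 4 3 1 / 4 2 1 3 / 1 3 4 2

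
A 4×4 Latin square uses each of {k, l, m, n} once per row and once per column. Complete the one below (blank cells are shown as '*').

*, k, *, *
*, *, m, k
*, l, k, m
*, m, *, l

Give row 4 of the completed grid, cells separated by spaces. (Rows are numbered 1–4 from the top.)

k m n l

(r1,c4) = n
(r2,c2) = n
(r3,c1) = n
(r4,c1) = k
(r4,c3) = n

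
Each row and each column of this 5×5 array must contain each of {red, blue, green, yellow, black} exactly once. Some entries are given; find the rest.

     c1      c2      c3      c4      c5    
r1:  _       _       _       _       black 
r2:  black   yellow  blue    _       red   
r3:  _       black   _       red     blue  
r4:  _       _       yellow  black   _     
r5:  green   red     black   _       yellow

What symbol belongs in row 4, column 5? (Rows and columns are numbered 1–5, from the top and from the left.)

green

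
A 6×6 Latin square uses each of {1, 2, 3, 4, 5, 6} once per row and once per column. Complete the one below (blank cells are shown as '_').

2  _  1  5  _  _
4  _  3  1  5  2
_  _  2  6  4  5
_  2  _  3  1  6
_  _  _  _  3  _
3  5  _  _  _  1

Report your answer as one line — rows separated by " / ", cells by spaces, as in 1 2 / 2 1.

row 1 has {1,2,5}; column 5 has {1,3,4,5} — only 6 is left for (r1,c5).
row 2 has {1,2,3,4,5}; column 2 has {2,5} — only 6 is left for (r2,c2).
row 3 has {2,4,5,6}; column 1 has {2,3,4} — only 1 is left for (r3,c1).
row 3 has {1,2,4,5,6}; column 2 has {2,5,6} — only 3 is left for (r3,c2).
row 4 has {1,2,3,6}; column 1 has {1,2,3,4} — only 5 is left for (r4,c1).
row 4 has {1,2,3,5,6}; column 3 has {1,2,3} — only 4 is left for (r4,c3).
row 5 has {3}; column 1 has {1,2,3,4,5} — only 6 is left for (r5,c1).
row 5 has {3,6}; column 3 has {1,2,3,4} — only 5 is left for (r5,c3).
row 5 has {3,5,6}; column 6 has {1,2,5,6} — only 4 is left for (r5,c6).
row 6 has {1,3,5}; column 3 has {1,2,3,4,5} — only 6 is left for (r6,c3).
row 6 has {1,3,5,6}; column 5 has {1,3,4,5,6} — only 2 is left for (r6,c5).
row 1 has {1,2,5,6}; column 2 has {2,3,5,6} — only 4 is left for (r1,c2).
row 1 has {1,2,4,5,6}; column 6 has {1,2,4,5,6} — only 3 is left for (r1,c6).
row 5 has {3,4,5,6}; column 2 has {2,3,4,5,6} — only 1 is left for (r5,c2).
row 5 has {1,3,4,5,6}; column 4 has {1,3,5,6} — only 2 is left for (r5,c4).
row 6 has {1,2,3,5,6}; column 4 has {1,2,3,5,6} — only 4 is left for (r6,c4).

2 4 1 5 6 3 / 4 6 3 1 5 2 / 1 3 2 6 4 5 / 5 2 4 3 1 6 / 6 1 5 2 3 4 / 3 5 6 4 2 1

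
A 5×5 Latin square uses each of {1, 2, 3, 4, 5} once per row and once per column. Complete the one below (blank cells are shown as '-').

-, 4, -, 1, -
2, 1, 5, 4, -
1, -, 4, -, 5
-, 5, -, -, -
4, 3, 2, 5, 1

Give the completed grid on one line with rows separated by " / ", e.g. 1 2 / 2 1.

5 4 3 1 2 / 2 1 5 4 3 / 1 2 4 3 5 / 3 5 1 2 4 / 4 3 2 5 1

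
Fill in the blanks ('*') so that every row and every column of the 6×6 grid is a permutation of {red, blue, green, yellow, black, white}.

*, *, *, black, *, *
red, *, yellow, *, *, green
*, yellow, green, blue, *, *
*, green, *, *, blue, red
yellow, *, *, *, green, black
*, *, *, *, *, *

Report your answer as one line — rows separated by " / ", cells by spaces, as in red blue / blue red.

green red white black yellow blue / red blue yellow white black green / black yellow green blue red white / white green black yellow blue red / yellow white blue red green black / blue black red green white yellow

At row 2, column 4: row 2 has {red,green,yellow}; column 4 has {blue,black}; that leaves white.
At row 2, column 5: row 2 has {red,green,yellow,white}; column 5 has {blue,green}; that leaves black.
At row 3, column 6: row 3 has {blue,green,yellow}; column 6 has {red,green,black}; that leaves white.
At row 4, column 4: row 4 has {red,blue,green}; column 4 has {blue,black,white}; that leaves yellow.
At row 5, column 4: row 5 has {green,yellow,black}; column 4 has {blue,yellow,black,white}; that leaves red.
At row 6, column 4: row 6 is empty so far; column 4 has {red,blue,yellow,black,white}; that leaves green.
At row 2, column 2: row 2 has {red,green,yellow,black,white}; column 2 has {green,yellow}; that leaves blue.
At row 3, column 1: row 3 has {blue,green,yellow,white}; column 1 has {red,yellow}; that leaves black.
At row 3, column 5: row 3 has {blue,green,yellow,black,white}; column 5 has {blue,green,black}; that leaves red.
At row 4, column 1: row 4 has {red,blue,green,yellow}; column 1 has {red,yellow,black}; that leaves white.
At row 4, column 3: row 4 has {red,blue,green,yellow,white}; column 3 has {green,yellow}; that leaves black.
At row 5, column 2: row 5 has {red,green,yellow,black}; column 2 has {blue,green,yellow}; that leaves white.
At row 5, column 3: row 5 has {red,green,yellow,black,white}; column 3 has {green,yellow,black}; that leaves blue.
At row 6, column 1: row 6 has {green}; column 1 has {red,yellow,black,white}; that leaves blue.
At row 6, column 6: row 6 has {blue,green}; column 6 has {red,green,black,white}; that leaves yellow.
At row 1, column 1: row 1 has {black}; column 1 has {red,blue,yellow,black,white}; that leaves green.
At row 1, column 2: row 1 has {green,black}; column 2 has {blue,green,yellow,white}; that leaves red.
At row 1, column 3: row 1 has {red,green,black}; column 3 has {blue,green,yellow,black}; that leaves white.
At row 1, column 5: row 1 has {red,green,black,white}; column 5 has {red,blue,green,black}; that leaves yellow.
At row 1, column 6: row 1 has {red,green,yellow,black,white}; column 6 has {red,green,yellow,black,white}; that leaves blue.
At row 6, column 2: row 6 has {blue,green,yellow}; column 2 has {red,blue,green,yellow,white}; that leaves black.
At row 6, column 3: row 6 has {blue,green,yellow,black}; column 3 has {blue,green,yellow,black,white}; that leaves red.
At row 6, column 5: row 6 has {red,blue,green,yellow,black}; column 5 has {red,blue,green,yellow,black}; that leaves white.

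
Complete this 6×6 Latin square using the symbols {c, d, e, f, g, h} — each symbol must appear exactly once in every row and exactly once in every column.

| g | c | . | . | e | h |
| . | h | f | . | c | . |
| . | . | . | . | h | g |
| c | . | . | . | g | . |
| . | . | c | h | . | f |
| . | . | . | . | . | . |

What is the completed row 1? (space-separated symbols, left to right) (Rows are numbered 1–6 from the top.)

g c d f e h

(r1,c3) = d
(r1,c4) = f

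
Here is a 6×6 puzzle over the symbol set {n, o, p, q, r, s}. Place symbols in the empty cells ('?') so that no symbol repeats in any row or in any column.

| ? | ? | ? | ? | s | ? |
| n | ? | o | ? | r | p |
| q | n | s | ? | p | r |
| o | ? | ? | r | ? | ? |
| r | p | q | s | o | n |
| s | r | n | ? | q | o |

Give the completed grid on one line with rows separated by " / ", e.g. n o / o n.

p o r n s q / n s o q r p / q n s o p r / o q p r n s / r p q s o n / s r n p q o

(r1,c1) = p
(r1,c3) = r
(r1,c6) = q
(r2,c4) = q
(r3,c4) = o
(r4,c3) = p
(r4,c5) = n
(r4,c6) = s
(r6,c4) = p
(r1,c2) = o
(r1,c4) = n
(r2,c2) = s
(r4,c2) = q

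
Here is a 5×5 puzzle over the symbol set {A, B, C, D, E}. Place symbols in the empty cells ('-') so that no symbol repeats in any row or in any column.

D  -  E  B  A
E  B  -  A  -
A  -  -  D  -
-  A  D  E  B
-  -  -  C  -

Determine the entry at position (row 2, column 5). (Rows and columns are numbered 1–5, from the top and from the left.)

D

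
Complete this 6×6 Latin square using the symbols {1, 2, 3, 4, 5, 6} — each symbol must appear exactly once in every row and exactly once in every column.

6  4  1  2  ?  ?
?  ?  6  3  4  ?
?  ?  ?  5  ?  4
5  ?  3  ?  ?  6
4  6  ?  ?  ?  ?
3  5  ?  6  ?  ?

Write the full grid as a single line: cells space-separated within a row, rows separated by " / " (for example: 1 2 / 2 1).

6 4 1 2 5 3 / 2 1 6 3 4 5 / 1 3 2 5 6 4 / 5 2 3 4 1 6 / 4 6 5 1 3 2 / 3 5 4 6 2 1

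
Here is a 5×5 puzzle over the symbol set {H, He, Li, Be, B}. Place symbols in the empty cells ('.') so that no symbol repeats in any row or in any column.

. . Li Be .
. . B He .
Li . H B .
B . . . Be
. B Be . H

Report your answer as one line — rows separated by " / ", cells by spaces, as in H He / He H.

Cell (r2,c5): row 2 has {He,B}; column 5 has {H,Be} → Li.
Cell (r3,c5): row 3 has {H,Li,B}; column 5 has {H,Li,Be} → He.
Cell (r4,c3): row 4 has {Be,B}; column 3 has {H,Li,Be,B} → He.
Cell (r5,c1): row 5 has {H,Be,B}; column 1 has {Li,B} → He.
Cell (r5,c4): row 5 has {H,He,Be,B}; column 4 has {He,Be,B} → Li.
Cell (r1,c1): row 1 has {Li,Be}; column 1 has {He,Li,B} → H.
Cell (r1,c2): row 1 has {H,Li,Be}; column 2 has {B} → He.
Cell (r1,c5): row 1 has {H,He,Li,Be}; column 5 has {H,He,Li,Be} → B.
Cell (r2,c1): row 2 has {He,Li,B}; column 1 has {H,He,Li,B} → Be.
Cell (r2,c2): row 2 has {He,Li,Be,B}; column 2 has {He,B} → H.
Cell (r3,c2): row 3 has {H,He,Li,B}; column 2 has {H,He,B} → Be.
Cell (r4,c2): row 4 has {He,Be,B}; column 2 has {H,He,Be,B} → Li.
Cell (r4,c4): row 4 has {He,Li,Be,B}; column 4 has {He,Li,Be,B} → H.

H He Li Be B / Be H B He Li / Li Be H B He / B Li He H Be / He B Be Li H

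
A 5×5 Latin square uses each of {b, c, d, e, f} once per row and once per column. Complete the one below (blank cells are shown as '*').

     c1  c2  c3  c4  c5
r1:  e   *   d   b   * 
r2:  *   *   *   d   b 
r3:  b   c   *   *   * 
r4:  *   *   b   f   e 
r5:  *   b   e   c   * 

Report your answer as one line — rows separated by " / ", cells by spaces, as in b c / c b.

At row 1, column 2: row 1 has {b,d,e}; column 2 has {b,c}; that leaves f.
At row 1, column 5: row 1 has {b,d,e,f}; column 5 has {b,e}; that leaves c.
At row 2, column 2: row 2 has {b,d}; column 2 has {b,c,f}; that leaves e.
At row 3, column 3: row 3 has {b,c}; column 3 has {b,d,e}; that leaves f.
At row 3, column 4: row 3 has {b,c,f}; column 4 has {b,c,d,f}; that leaves e.
At row 3, column 5: row 3 has {b,c,e,f}; column 5 has {b,c,e}; that leaves d.
At row 4, column 2: row 4 has {b,e,f}; column 2 has {b,c,e,f}; that leaves d.
At row 5, column 5: row 5 has {b,c,e}; column 5 has {b,c,d,e}; that leaves f.
At row 2, column 3: row 2 has {b,d,e}; column 3 has {b,d,e,f}; that leaves c.
At row 4, column 1: row 4 has {b,d,e,f}; column 1 has {b,e}; that leaves c.
At row 5, column 1: row 5 has {b,c,e,f}; column 1 has {b,c,e}; that leaves d.
At row 2, column 1: row 2 has {b,c,d,e}; column 1 has {b,c,d,e}; that leaves f.

e f d b c / f e c d b / b c f e d / c d b f e / d b e c f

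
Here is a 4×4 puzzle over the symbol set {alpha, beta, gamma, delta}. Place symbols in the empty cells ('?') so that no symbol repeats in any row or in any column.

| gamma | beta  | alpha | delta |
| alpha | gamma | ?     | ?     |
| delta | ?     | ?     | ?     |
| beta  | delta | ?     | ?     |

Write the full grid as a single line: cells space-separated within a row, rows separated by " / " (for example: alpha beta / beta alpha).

gamma beta alpha delta / alpha gamma delta beta / delta alpha beta gamma / beta delta gamma alpha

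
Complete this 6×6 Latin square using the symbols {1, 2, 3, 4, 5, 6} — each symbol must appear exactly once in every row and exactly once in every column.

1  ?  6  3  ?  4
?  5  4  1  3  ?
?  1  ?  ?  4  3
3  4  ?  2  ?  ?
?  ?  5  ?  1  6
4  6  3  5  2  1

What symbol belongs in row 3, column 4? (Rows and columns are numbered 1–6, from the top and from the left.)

6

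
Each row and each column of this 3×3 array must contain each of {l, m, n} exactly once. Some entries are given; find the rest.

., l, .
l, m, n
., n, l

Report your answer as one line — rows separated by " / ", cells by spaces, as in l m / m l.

(r1,c3) = m
(r3,c1) = m
(r1,c1) = n

n l m / l m n / m n l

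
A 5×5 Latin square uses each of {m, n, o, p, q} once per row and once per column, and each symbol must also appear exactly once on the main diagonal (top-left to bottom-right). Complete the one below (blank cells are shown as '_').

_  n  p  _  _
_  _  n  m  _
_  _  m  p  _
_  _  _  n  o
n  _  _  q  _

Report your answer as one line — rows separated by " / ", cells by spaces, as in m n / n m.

q n p o m / p o n m q / o q m p n / m p q n o / n m o q p

(r1,c4) = o
(r4,c3) = q
(r5,c3) = o
(r5,c5) = p
(r1,c1) = q
(r1,c5) = m
(r2,c2) = o
(r2,c5) = q
(r3,c1) = o
(r3,c2) = q
(r3,c5) = n
(r5,c2) = m
(r2,c1) = p
(r4,c1) = m
(r4,c2) = p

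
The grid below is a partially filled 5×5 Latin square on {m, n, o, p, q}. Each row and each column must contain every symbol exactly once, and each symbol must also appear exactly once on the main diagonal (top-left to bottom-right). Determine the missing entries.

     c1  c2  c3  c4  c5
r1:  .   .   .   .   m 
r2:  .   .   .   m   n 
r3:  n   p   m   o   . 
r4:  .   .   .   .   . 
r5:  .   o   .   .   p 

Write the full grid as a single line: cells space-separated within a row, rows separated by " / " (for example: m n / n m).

o n q p m / p q o m n / n p m o q / q m p n o / m o n q p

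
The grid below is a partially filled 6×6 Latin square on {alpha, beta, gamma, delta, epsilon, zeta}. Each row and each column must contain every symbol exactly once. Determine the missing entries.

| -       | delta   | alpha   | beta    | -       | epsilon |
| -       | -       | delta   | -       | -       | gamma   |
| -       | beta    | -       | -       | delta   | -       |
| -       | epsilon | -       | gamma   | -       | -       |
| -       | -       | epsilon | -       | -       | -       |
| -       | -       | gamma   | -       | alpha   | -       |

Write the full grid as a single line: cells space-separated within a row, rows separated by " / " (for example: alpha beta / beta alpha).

Cell (r3,c3): row 3 has {beta,delta}; column 3 has {alpha,gamma,delta,epsilon} → zeta.
Cell (r3,c6): row 3 has {beta,delta,zeta}; column 6 has {gamma,epsilon} → alpha.
Cell (r4,c3): row 4 has {gamma,epsilon}; column 3 has {alpha,gamma,delta,epsilon,zeta} → beta.
Cell (r4,c5): row 4 has {beta,gamma,epsilon}; column 5 has {alpha,delta} → zeta.
Cell (r4,c6): row 4 has {beta,gamma,epsilon,zeta}; column 6 has {alpha,gamma,epsilon} → delta.
Cell (r6,c2): row 6 has {alpha,gamma}; column 2 has {beta,delta,epsilon} → zeta.
Cell (r6,c6): row 6 has {alpha,gamma,zeta}; column 6 has {alpha,gamma,delta,epsilon} → beta.
Cell (r1,c5): row 1 has {alpha,beta,delta,epsilon}; column 5 has {alpha,delta,zeta} → gamma.
Cell (r2,c2): row 2 has {gamma,delta}; column 2 has {beta,delta,epsilon,zeta} → alpha.
Cell (r3,c4): row 3 has {alpha,beta,delta,zeta}; column 4 has {beta,gamma} → epsilon.
Cell (r4,c1): row 4 has {beta,gamma,delta,epsilon,zeta}; column 1 is empty so far → alpha.
Cell (r5,c2): row 5 has {epsilon}; column 2 has {alpha,beta,delta,epsilon,zeta} → gamma.
Cell (r5,c5): row 5 has {gamma,epsilon}; column 5 has {alpha,gamma,delta,zeta} → beta.
Cell (r5,c6): row 5 has {beta,gamma,epsilon}; column 6 has {alpha,beta,gamma,delta,epsilon} → zeta.
Cell (r6,c4): row 6 has {alpha,beta,gamma,zeta}; column 4 has {beta,gamma,epsilon} → delta.
Cell (r1,c1): row 1 has {alpha,beta,gamma,delta,epsilon}; column 1 has {alpha} → zeta.
Cell (r2,c4): row 2 has {alpha,gamma,delta}; column 4 has {beta,gamma,delta,epsilon} → zeta.
Cell (r2,c5): row 2 has {alpha,gamma,delta,zeta}; column 5 has {alpha,beta,gamma,delta,zeta} → epsilon.
Cell (r3,c1): row 3 has {alpha,beta,delta,epsilon,zeta}; column 1 has {alpha,zeta} → gamma.
Cell (r5,c1): row 5 has {beta,gamma,epsilon,zeta}; column 1 has {alpha,gamma,zeta} → delta.
Cell (r5,c4): row 5 has {beta,gamma,delta,epsilon,zeta}; column 4 has {beta,gamma,delta,epsilon,zeta} → alpha.
Cell (r6,c1): row 6 has {alpha,beta,gamma,delta,zeta}; column 1 has {alpha,gamma,delta,zeta} → epsilon.
Cell (r2,c1): row 2 has {alpha,gamma,delta,epsilon,zeta}; column 1 has {alpha,gamma,delta,epsilon,zeta} → beta.

zeta delta alpha beta gamma epsilon / beta alpha delta zeta epsilon gamma / gamma beta zeta epsilon delta alpha / alpha epsilon beta gamma zeta delta / delta gamma epsilon alpha beta zeta / epsilon zeta gamma delta alpha beta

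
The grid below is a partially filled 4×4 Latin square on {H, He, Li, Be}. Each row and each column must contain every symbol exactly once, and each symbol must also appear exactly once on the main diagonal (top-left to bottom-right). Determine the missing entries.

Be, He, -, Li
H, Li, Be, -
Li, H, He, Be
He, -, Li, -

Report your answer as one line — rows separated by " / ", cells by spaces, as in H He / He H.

(r1,c3) = H
(r2,c4) = He
(r4,c2) = Be
(r4,c4) = H

Be He H Li / H Li Be He / Li H He Be / He Be Li H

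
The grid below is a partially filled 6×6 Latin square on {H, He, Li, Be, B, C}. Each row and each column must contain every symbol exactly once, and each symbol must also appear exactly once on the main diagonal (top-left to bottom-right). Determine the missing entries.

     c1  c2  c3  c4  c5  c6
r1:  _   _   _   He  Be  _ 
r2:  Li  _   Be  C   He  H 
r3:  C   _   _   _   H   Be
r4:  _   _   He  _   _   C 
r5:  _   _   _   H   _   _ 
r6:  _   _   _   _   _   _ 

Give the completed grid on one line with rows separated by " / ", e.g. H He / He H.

H Li C He Be B / Li B Be C He H / C He Li B H Be / B H He Be Li C / He Be B H C Li / Be C H Li B He

(r2,c2) = B
(r3,c3) = Li
(r3,c4) = B
(r4,c4) = Be
(r5,c5) = C
(r6,c4) = Li
(r6,c5) = B
(r6,c6) = He
(r1,c1) = H
(r3,c2) = He
(r4,c1) = B
(r4,c5) = Li
(r5,c3) = B
(r5,c6) = Li
(r6,c1) = Be
(r1,c3) = C
(r1,c6) = B
(r4,c2) = H
(r5,c1) = He
(r5,c2) = Be
(r6,c2) = C
(r6,c3) = H
(r1,c2) = Li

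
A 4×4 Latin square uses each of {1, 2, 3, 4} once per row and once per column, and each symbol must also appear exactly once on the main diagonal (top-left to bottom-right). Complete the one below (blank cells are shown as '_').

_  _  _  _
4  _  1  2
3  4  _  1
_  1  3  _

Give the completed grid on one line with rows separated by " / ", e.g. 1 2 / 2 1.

1 2 4 3 / 4 3 1 2 / 3 4 2 1 / 2 1 3 4

(r2,c2) = 3
(r3,c3) = 2
(r4,c1) = 2
(r4,c4) = 4
(r1,c1) = 1
(r1,c2) = 2
(r1,c3) = 4
(r1,c4) = 3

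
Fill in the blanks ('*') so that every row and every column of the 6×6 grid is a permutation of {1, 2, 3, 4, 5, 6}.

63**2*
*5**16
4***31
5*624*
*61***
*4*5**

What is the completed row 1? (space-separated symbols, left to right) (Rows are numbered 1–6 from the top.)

At row 3, column 2: row 3 has {1,3,4}; column 2 has {3,4,5,6}; that leaves 2.
At row 3, column 3: row 3 has {1,2,3,4}; column 3 has {1,6}; that leaves 5.
At row 3, column 4: row 3 has {1,2,3,4,5}; column 4 has {2,5}; that leaves 6.
At row 4, column 2: row 4 has {2,4,5,6}; column 2 has {2,3,4,5,6}; that leaves 1.
At row 4, column 6: row 4 has {1,2,4,5,6}; column 6 has {1,6}; that leaves 3.
At row 5, column 5: row 5 has {1,6}; column 5 has {1,2,3,4}; that leaves 5.
At row 6, column 5: row 6 has {4,5}; column 5 has {1,2,3,4,5}; that leaves 6.
At row 6, column 6: row 6 has {4,5,6}; column 6 has {1,3,6}; that leaves 2.
At row 1, column 3: row 1 has {2,3,6}; column 3 has {1,5,6}; that leaves 4.
At row 1, column 4: row 1 has {2,3,4,6}; column 4 has {2,5,6}; that leaves 1.
At row 1, column 6: row 1 has {1,2,3,4,6}; column 6 has {1,2,3,6}; that leaves 5.

6 3 4 1 2 5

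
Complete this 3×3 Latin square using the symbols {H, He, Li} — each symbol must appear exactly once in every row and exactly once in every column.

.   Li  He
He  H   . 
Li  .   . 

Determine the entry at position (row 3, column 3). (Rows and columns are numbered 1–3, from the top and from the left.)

(r1,c1): row 1 has {He,Li}; column 1 has {He,Li}, so it must be H.
(r2,c3): row 2 has {H,He}; column 3 has {He}, so it must be Li.
(r3,c2): row 3 has {Li}; column 2 has {H,Li}, so it must be He.
(r3,c3): row 3 has {He,Li}; column 3 has {He,Li}, so it must be H.

H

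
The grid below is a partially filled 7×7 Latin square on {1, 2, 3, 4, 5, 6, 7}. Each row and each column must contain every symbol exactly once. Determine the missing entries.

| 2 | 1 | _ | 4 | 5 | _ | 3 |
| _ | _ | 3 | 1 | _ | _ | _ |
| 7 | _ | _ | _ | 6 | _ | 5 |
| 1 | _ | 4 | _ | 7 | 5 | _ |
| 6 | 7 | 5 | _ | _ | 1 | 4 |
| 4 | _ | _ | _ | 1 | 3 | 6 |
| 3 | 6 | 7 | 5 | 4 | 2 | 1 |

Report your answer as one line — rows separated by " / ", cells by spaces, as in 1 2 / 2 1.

2 1 6 4 5 7 3 / 5 4 3 1 2 6 7 / 7 2 1 3 6 4 5 / 1 3 4 6 7 5 2 / 6 7 5 2 3 1 4 / 4 5 2 7 1 3 6 / 3 6 7 5 4 2 1

At row 1, column 3: row 1 has {1,2,3,4,5}; column 3 has {3,4,5,7}; that leaves 6.
At row 1, column 6: row 1 has {1,2,3,4,5,6}; column 6 has {1,2,3,5}; that leaves 7.
At row 2, column 1: row 2 has {1,3}; column 1 has {1,2,3,4,6,7}; that leaves 5.
At row 2, column 5: row 2 has {1,3,5}; column 5 has {1,4,5,6,7}; that leaves 2.
At row 2, column 7: row 2 has {1,2,3,5}; column 7 has {1,3,4,5,6}; that leaves 7.
At row 3, column 6: row 3 has {5,6,7}; column 6 has {1,2,3,5,7}; that leaves 4.
At row 4, column 7: row 4 has {1,4,5,7}; column 7 has {1,3,4,5,6,7}; that leaves 2.
At row 5, column 5: row 5 has {1,4,5,6,7}; column 5 has {1,2,4,5,6,7}; that leaves 3.
At row 6, column 3: row 6 has {1,3,4,6}; column 3 has {3,4,5,6,7}; that leaves 2.
At row 6, column 4: row 6 has {1,2,3,4,6}; column 4 has {1,4,5}; that leaves 7.
At row 2, column 2: row 2 has {1,2,3,5,7}; column 2 has {1,6,7}; that leaves 4.
At row 2, column 6: row 2 has {1,2,3,4,5,7}; column 6 has {1,2,3,4,5,7}; that leaves 6.
At row 3, column 3: row 3 has {4,5,6,7}; column 3 has {2,3,4,5,6,7}; that leaves 1.
At row 4, column 2: row 4 has {1,2,4,5,7}; column 2 has {1,4,6,7}; that leaves 3.
At row 4, column 4: row 4 has {1,2,3,4,5,7}; column 4 has {1,4,5,7}; that leaves 6.
At row 5, column 4: row 5 has {1,3,4,5,6,7}; column 4 has {1,4,5,6,7}; that leaves 2.
At row 6, column 2: row 6 has {1,2,3,4,6,7}; column 2 has {1,3,4,6,7}; that leaves 5.
At row 3, column 2: row 3 has {1,4,5,6,7}; column 2 has {1,3,4,5,6,7}; that leaves 2.
At row 3, column 4: row 3 has {1,2,4,5,6,7}; column 4 has {1,2,4,5,6,7}; that leaves 3.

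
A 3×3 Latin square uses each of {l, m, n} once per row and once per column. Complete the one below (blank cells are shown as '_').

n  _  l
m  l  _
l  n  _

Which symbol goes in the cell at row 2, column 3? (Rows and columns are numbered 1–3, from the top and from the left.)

At row 1, column 2: row 1 has {l,n}; column 2 has {l,n}; that leaves m.
At row 2, column 3: row 2 has {l,m}; column 3 has {l}; that leaves n.

n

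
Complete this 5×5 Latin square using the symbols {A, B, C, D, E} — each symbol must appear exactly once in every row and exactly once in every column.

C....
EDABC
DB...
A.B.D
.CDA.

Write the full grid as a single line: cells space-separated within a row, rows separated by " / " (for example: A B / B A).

At row 1, column 3: row 1 has {C}; column 3 has {A,B,D}; that leaves E.
At row 1, column 4: row 1 has {C,E}; column 4 has {A,B}; that leaves D.
At row 3, column 3: row 3 has {B,D}; column 3 has {A,B,D,E}; that leaves C.
At row 3, column 4: row 3 has {B,C,D}; column 4 has {A,B,D}; that leaves E.
At row 3, column 5: row 3 has {B,C,D,E}; column 5 has {C,D}; that leaves A.
At row 4, column 2: row 4 has {A,B,D}; column 2 has {B,C,D}; that leaves E.
At row 4, column 4: row 4 has {A,B,D,E}; column 4 has {A,B,D,E}; that leaves C.
At row 5, column 1: row 5 has {A,C,D}; column 1 has {A,C,D,E}; that leaves B.
At row 5, column 5: row 5 has {A,B,C,D}; column 5 has {A,C,D}; that leaves E.
At row 1, column 2: row 1 has {C,D,E}; column 2 has {B,C,D,E}; that leaves A.
At row 1, column 5: row 1 has {A,C,D,E}; column 5 has {A,C,D,E}; that leaves B.

C A E D B / E D A B C / D B C E A / A E B C D / B C D A E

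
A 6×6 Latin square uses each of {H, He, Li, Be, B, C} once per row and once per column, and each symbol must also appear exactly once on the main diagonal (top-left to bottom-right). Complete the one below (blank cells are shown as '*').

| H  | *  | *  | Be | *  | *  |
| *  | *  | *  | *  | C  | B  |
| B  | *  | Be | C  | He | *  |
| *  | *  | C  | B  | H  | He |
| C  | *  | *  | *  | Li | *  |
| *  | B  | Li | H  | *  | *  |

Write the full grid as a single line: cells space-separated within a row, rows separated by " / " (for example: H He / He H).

(r1,c5) = B
(r2,c2) = He
(r2,c3) = H
(r2,c4) = Li
(r5,c4) = He
(r6,c5) = Be
(r6,c6) = C
(r1,c3) = He
(r1,c6) = Li
(r2,c1) = Be
(r3,c6) = H
(r4,c1) = Li
(r4,c2) = Be
(r5,c2) = H
(r5,c3) = B
(r5,c6) = Be
(r6,c1) = He
(r1,c2) = C
(r3,c2) = Li

H C He Be B Li / Be He H Li C B / B Li Be C He H / Li Be C B H He / C H B He Li Be / He B Li H Be C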